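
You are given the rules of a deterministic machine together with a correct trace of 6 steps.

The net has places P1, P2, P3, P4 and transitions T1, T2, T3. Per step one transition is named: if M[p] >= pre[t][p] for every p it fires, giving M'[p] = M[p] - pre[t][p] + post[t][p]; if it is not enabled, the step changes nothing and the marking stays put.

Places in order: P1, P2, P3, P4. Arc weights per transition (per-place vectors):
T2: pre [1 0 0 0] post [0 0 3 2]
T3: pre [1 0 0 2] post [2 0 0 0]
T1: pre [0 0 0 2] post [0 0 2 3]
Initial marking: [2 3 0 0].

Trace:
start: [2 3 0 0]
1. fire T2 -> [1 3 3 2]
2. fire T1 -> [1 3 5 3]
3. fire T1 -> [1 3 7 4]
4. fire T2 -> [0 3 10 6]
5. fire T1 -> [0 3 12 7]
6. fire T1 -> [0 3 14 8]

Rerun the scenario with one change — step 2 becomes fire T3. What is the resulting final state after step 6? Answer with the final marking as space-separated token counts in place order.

1 3 10 4

(re-executing from step 2 with the substitution; state before step 2: [1 3 3 2])
2. fire T3 -> [2 3 3 0]
3. fire T1 -> [2 3 3 0]
4. fire T2 -> [1 3 6 2]
5. fire T1 -> [1 3 8 3]
6. fire T1 -> [1 3 10 4]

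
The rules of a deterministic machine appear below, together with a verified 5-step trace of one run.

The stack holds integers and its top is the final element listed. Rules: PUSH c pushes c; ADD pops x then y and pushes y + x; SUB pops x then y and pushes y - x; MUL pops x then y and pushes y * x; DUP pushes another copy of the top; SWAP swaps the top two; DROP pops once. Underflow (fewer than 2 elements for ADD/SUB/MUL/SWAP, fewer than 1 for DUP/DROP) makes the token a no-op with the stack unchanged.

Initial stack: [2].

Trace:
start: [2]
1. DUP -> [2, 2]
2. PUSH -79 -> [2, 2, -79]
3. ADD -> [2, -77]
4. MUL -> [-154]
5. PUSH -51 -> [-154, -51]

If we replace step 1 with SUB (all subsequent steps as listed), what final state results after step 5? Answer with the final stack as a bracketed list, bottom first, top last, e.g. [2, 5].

(re-executing from step 1 with the substitution; state before step 1: [2])
1. SUB -> [2]
2. PUSH -79 -> [2, -79]
3. ADD -> [-77]
4. MUL -> [-77]
5. PUSH -51 -> [-77, -51]

[-77, -51]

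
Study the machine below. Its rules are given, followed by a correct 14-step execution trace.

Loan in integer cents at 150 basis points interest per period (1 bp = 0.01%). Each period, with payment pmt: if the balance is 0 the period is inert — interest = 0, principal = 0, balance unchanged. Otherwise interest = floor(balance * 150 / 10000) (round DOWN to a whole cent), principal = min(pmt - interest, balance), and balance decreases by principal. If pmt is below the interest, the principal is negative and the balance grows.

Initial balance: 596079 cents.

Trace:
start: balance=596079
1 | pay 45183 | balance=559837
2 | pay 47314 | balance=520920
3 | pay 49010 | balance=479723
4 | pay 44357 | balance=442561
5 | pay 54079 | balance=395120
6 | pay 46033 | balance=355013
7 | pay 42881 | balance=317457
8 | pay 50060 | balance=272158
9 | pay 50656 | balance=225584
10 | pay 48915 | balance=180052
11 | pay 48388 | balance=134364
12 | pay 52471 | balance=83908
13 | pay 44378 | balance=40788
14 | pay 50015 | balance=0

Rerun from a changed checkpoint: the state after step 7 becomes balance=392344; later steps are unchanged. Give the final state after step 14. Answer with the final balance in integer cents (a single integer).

74499

state after step 7 := balance=392344
8 | pay 50060 | balance=348169
9 | pay 50656 | balance=302735
10 | pay 48915 | balance=258361
11 | pay 48388 | balance=213848
12 | pay 52471 | balance=164584
13 | pay 44378 | balance=122674
14 | pay 50015 | balance=74499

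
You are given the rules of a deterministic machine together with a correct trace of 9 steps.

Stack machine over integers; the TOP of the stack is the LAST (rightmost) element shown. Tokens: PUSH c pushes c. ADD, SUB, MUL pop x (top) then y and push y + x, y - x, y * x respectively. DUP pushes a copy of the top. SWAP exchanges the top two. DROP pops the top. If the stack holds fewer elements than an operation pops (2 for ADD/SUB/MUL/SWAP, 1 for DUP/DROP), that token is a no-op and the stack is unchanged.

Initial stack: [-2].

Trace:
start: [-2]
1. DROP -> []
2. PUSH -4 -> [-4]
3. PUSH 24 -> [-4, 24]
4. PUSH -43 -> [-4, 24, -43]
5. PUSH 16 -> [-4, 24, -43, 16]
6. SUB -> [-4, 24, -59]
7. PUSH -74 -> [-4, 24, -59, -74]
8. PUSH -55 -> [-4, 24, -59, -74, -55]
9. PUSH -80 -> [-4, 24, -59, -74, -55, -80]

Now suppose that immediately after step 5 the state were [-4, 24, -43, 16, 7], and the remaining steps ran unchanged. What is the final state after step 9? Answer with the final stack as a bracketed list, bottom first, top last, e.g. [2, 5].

state after step 5 := [-4, 24, -43, 16, 7]
6. SUB -> [-4, 24, -43, 9]
7. PUSH -74 -> [-4, 24, -43, 9, -74]
8. PUSH -55 -> [-4, 24, -43, 9, -74, -55]
9. PUSH -80 -> [-4, 24, -43, 9, -74, -55, -80]

[-4, 24, -43, 9, -74, -55, -80]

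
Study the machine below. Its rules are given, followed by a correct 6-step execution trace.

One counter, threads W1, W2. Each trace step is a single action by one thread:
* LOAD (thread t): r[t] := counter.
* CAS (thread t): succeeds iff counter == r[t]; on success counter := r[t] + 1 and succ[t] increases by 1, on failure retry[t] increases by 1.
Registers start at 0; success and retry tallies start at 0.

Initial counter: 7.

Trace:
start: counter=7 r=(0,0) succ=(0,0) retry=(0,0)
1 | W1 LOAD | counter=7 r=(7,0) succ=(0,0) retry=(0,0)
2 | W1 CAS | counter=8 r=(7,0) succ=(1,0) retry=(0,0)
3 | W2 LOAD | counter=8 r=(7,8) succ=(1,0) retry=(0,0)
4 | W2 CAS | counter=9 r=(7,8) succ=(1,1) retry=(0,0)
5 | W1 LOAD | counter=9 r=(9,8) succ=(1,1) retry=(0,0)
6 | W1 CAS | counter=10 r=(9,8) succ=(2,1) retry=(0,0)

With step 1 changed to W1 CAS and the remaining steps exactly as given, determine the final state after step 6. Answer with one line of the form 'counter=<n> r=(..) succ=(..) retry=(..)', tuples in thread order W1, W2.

(re-executing from step 1 with the substitution; state before step 1: counter=7 r=(0,0) succ=(0,0) retry=(0,0))
1 | W1 CAS | counter=7 r=(0,0) succ=(0,0) retry=(1,0)
2 | W1 CAS | counter=7 r=(0,0) succ=(0,0) retry=(2,0)
3 | W2 LOAD | counter=7 r=(0,7) succ=(0,0) retry=(2,0)
4 | W2 CAS | counter=8 r=(0,7) succ=(0,1) retry=(2,0)
5 | W1 LOAD | counter=8 r=(8,7) succ=(0,1) retry=(2,0)
6 | W1 CAS | counter=9 r=(8,7) succ=(1,1) retry=(2,0)

counter=9 r=(8,7) succ=(1,1) retry=(2,0)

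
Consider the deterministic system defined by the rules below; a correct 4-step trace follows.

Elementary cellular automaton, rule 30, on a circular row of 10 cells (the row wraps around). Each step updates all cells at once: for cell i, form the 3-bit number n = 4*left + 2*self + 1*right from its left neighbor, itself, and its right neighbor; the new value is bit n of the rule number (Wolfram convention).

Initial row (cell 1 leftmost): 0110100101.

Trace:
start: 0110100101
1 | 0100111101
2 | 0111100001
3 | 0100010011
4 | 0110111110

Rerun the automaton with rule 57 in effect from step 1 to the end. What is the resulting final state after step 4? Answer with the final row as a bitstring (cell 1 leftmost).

(re-executing steps 1..4 under rule 57; state before step 1: 0110100101)
1 | 1101010010
2 | 1010101001
3 | 0101010101
4 | 1010101010

1010101010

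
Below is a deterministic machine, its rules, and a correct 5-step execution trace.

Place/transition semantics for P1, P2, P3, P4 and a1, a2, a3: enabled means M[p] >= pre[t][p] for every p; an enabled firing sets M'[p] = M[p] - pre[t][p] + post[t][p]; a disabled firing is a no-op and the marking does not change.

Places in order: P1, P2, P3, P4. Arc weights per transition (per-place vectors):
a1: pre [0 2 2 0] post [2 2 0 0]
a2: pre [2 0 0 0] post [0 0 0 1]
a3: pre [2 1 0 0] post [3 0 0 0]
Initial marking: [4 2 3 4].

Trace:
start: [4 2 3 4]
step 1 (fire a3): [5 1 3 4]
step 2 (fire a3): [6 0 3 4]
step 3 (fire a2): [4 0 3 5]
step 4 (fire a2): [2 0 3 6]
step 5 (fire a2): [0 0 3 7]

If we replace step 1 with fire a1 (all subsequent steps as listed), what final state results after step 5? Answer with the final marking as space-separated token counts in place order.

(re-executing from step 1 with the substitution; state before step 1: [4 2 3 4])
step 1 (fire a1): [6 2 1 4]
step 2 (fire a3): [7 1 1 4]
step 3 (fire a2): [5 1 1 5]
step 4 (fire a2): [3 1 1 6]
step 5 (fire a2): [1 1 1 7]

1 1 1 7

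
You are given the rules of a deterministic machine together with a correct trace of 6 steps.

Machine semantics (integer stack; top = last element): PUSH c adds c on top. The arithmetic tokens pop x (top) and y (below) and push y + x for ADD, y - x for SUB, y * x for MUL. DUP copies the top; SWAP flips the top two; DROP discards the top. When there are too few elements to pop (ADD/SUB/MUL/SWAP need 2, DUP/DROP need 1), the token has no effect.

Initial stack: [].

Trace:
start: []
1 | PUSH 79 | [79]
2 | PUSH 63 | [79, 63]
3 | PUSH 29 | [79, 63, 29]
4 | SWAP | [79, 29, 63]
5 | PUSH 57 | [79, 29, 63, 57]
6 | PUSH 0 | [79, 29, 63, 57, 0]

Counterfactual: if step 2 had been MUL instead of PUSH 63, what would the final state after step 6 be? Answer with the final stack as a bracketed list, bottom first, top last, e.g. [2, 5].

(re-executing from step 2 with the substitution; state before step 2: [79])
2 | MUL | [79]
3 | PUSH 29 | [79, 29]
4 | SWAP | [29, 79]
5 | PUSH 57 | [29, 79, 57]
6 | PUSH 0 | [29, 79, 57, 0]

[29, 79, 57, 0]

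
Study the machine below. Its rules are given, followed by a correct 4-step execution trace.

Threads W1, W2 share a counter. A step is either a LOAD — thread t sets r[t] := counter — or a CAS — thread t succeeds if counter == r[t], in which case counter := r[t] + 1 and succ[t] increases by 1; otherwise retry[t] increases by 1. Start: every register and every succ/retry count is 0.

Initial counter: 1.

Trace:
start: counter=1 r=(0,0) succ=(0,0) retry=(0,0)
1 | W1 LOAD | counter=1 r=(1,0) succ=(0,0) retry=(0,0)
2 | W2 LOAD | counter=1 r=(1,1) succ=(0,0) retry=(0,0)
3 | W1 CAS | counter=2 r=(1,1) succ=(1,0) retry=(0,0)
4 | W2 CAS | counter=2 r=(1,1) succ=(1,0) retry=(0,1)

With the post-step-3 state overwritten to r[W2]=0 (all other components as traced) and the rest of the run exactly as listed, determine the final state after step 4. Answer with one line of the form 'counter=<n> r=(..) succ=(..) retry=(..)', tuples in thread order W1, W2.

counter=2 r=(1,0) succ=(1,0) retry=(0,1)

state after step 3 := counter=2 r=(1,0) succ=(1,0) retry=(0,0)
4 | W2 CAS | counter=2 r=(1,0) succ=(1,0) retry=(0,1)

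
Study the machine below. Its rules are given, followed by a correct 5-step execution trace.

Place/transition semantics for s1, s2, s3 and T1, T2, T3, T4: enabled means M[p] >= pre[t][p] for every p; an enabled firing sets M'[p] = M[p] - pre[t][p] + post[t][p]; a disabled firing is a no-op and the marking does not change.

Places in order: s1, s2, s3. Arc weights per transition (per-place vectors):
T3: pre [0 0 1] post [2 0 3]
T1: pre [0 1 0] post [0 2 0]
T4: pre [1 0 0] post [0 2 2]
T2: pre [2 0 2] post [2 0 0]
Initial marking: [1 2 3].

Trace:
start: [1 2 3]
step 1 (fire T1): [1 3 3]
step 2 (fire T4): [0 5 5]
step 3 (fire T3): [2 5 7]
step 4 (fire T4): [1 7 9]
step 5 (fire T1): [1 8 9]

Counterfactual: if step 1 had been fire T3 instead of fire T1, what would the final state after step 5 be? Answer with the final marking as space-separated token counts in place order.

(re-executing from step 1 with the substitution; state before step 1: [1 2 3])
step 1 (fire T3): [3 2 5]
step 2 (fire T4): [2 4 7]
step 3 (fire T3): [4 4 9]
step 4 (fire T4): [3 6 11]
step 5 (fire T1): [3 7 11]

3 7 11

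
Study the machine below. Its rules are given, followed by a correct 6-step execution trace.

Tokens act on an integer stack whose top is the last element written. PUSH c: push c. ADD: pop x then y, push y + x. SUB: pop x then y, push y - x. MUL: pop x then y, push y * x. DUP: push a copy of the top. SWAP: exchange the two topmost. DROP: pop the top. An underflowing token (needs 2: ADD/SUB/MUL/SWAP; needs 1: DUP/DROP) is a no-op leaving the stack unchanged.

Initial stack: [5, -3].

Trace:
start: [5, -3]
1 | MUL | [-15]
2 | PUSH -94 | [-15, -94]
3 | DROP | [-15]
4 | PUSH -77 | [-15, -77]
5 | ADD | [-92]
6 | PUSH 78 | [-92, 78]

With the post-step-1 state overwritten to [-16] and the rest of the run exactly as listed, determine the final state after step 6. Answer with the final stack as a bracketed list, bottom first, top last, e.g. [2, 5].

[-93, 78]

state after step 1 := [-16]
2 | PUSH -94 | [-16, -94]
3 | DROP | [-16]
4 | PUSH -77 | [-16, -77]
5 | ADD | [-93]
6 | PUSH 78 | [-93, 78]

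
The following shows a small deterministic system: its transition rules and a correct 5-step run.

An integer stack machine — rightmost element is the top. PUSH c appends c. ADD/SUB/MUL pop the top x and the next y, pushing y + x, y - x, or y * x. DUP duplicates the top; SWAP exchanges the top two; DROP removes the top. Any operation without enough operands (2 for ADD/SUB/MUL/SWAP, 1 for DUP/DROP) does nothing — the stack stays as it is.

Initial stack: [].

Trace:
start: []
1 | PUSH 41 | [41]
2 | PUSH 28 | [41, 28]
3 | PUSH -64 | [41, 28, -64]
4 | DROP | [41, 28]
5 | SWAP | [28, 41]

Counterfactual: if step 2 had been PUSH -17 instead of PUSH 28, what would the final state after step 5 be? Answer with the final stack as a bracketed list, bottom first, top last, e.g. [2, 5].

(re-executing from step 2 with the substitution; state before step 2: [41])
2 | PUSH -17 | [41, -17]
3 | PUSH -64 | [41, -17, -64]
4 | DROP | [41, -17]
5 | SWAP | [-17, 41]

[-17, 41]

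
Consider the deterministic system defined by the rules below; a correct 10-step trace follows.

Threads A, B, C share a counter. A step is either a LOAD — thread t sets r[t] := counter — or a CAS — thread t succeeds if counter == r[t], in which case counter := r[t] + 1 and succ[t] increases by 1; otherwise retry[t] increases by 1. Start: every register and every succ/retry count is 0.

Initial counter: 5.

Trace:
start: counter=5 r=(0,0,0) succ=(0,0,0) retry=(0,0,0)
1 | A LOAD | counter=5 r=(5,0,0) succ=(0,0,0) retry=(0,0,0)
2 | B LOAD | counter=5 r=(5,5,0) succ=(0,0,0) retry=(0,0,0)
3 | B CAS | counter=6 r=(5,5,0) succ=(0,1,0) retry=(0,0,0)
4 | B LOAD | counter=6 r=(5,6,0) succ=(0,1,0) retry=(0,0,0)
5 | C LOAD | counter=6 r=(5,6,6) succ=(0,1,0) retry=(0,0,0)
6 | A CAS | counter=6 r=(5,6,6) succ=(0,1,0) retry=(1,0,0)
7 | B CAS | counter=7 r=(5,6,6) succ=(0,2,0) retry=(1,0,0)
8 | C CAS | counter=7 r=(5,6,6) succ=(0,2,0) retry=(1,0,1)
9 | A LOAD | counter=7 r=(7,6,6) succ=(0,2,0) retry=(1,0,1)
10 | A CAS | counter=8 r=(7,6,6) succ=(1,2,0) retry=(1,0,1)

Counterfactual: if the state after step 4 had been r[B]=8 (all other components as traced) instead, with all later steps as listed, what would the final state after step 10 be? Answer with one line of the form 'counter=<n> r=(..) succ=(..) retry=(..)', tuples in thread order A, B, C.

state after step 4 := counter=6 r=(5,8,0) succ=(0,1,0) retry=(0,0,0)
5 | C LOAD | counter=6 r=(5,8,6) succ=(0,1,0) retry=(0,0,0)
6 | A CAS | counter=6 r=(5,8,6) succ=(0,1,0) retry=(1,0,0)
7 | B CAS | counter=6 r=(5,8,6) succ=(0,1,0) retry=(1,1,0)
8 | C CAS | counter=7 r=(5,8,6) succ=(0,1,1) retry=(1,1,0)
9 | A LOAD | counter=7 r=(7,8,6) succ=(0,1,1) retry=(1,1,0)
10 | A CAS | counter=8 r=(7,8,6) succ=(1,1,1) retry=(1,1,0)

counter=8 r=(7,8,6) succ=(1,1,1) retry=(1,1,0)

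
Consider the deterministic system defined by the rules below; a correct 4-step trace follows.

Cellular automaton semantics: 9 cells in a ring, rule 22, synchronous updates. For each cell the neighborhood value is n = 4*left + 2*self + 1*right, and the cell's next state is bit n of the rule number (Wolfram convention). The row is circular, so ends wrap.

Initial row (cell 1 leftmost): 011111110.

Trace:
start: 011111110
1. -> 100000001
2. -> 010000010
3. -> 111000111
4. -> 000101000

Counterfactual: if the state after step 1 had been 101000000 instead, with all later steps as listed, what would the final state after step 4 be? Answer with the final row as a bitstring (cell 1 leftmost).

state after step 1 := 101000000
2. -> 101100001
3. -> 000010010
4. -> 000111111

000111111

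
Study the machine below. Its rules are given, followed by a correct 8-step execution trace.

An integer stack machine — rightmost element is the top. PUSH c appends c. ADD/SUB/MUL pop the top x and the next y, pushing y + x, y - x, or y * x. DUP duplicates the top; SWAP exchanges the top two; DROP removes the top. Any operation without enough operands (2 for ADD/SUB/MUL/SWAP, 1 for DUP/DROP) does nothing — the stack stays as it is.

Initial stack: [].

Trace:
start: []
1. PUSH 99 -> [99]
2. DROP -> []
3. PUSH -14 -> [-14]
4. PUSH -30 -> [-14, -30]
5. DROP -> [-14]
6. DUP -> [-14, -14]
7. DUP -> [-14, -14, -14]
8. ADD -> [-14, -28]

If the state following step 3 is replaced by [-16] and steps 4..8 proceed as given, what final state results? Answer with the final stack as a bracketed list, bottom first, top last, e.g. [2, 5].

[-16, -32]

state after step 3 := [-16]
4. PUSH -30 -> [-16, -30]
5. DROP -> [-16]
6. DUP -> [-16, -16]
7. DUP -> [-16, -16, -16]
8. ADD -> [-16, -32]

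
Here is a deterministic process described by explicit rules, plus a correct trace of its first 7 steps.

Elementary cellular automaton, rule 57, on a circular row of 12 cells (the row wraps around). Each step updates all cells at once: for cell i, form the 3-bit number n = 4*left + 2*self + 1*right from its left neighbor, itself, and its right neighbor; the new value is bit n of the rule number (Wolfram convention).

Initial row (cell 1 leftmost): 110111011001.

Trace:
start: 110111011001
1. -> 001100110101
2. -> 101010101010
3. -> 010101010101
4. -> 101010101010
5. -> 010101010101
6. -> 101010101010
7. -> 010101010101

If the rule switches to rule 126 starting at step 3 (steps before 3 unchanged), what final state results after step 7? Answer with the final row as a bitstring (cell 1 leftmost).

(re-executing steps 3..7 under rule 126; state before step 3: 101010101010)
3. -> 111111111111
4. -> 000000000000
5. -> 000000000000
6. -> 000000000000
7. -> 000000000000

000000000000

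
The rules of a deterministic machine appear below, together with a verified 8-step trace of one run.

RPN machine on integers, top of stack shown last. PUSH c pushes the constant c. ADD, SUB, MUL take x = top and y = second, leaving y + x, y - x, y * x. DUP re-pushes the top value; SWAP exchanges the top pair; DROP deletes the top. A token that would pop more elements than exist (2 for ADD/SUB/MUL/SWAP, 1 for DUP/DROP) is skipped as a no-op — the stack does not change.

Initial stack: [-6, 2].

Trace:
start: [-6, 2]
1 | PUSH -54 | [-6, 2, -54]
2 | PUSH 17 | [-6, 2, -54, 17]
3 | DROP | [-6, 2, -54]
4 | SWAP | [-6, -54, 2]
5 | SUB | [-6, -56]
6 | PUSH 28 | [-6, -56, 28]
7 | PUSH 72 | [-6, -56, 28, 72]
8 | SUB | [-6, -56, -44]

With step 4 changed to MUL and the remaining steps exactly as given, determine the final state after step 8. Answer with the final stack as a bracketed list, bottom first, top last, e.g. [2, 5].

(re-executing from step 4 with the substitution; state before step 4: [-6, 2, -54])
4 | MUL | [-6, -108]
5 | SUB | [102]
6 | PUSH 28 | [102, 28]
7 | PUSH 72 | [102, 28, 72]
8 | SUB | [102, -44]

[102, -44]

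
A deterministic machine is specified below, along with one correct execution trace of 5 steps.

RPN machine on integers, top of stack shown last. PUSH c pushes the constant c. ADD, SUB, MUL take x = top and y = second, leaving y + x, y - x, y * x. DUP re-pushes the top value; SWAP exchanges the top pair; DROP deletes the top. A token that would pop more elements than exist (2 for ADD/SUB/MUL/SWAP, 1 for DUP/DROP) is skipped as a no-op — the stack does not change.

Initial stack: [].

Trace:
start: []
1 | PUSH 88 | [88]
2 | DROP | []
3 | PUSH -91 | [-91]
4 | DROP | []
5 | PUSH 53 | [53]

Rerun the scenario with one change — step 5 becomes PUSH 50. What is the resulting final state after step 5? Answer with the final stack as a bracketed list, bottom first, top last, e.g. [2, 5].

[50]

(re-executing from step 5 with the substitution; state before step 5: [])
5 | PUSH 50 | [50]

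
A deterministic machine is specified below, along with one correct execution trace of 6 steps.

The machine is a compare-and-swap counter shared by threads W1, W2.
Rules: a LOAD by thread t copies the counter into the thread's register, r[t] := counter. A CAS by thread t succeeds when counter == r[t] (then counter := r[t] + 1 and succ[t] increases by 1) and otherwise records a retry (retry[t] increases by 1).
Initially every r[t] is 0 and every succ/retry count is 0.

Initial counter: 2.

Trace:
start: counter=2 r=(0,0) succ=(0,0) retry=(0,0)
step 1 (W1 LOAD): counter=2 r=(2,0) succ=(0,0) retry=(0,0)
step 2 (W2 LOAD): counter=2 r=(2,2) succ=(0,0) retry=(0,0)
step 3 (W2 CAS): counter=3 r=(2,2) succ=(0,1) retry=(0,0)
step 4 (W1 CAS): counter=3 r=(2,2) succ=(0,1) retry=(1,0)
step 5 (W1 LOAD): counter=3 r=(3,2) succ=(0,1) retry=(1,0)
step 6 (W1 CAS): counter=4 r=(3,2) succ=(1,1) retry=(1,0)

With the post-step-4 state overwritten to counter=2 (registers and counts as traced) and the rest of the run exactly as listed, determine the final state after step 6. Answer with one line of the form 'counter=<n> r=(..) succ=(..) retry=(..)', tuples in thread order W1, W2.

state after step 4 := counter=2 r=(2,2) succ=(0,1) retry=(1,0)
step 5 (W1 LOAD): counter=2 r=(2,2) succ=(0,1) retry=(1,0)
step 6 (W1 CAS): counter=3 r=(2,2) succ=(1,1) retry=(1,0)

counter=3 r=(2,2) succ=(1,1) retry=(1,0)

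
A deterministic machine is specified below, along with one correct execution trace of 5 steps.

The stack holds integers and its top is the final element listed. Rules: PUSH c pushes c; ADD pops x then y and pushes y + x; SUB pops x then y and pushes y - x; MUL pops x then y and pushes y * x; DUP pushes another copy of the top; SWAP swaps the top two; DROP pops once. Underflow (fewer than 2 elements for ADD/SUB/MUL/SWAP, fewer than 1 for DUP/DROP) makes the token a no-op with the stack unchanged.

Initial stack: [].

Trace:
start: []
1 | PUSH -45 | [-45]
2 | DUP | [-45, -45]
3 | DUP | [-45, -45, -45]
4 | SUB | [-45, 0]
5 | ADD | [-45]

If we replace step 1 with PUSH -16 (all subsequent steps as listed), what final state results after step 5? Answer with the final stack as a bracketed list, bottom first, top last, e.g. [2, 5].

[-16]

(re-executing from step 1 with the substitution; state before step 1: [])
1 | PUSH -16 | [-16]
2 | DUP | [-16, -16]
3 | DUP | [-16, -16, -16]
4 | SUB | [-16, 0]
5 | ADD | [-16]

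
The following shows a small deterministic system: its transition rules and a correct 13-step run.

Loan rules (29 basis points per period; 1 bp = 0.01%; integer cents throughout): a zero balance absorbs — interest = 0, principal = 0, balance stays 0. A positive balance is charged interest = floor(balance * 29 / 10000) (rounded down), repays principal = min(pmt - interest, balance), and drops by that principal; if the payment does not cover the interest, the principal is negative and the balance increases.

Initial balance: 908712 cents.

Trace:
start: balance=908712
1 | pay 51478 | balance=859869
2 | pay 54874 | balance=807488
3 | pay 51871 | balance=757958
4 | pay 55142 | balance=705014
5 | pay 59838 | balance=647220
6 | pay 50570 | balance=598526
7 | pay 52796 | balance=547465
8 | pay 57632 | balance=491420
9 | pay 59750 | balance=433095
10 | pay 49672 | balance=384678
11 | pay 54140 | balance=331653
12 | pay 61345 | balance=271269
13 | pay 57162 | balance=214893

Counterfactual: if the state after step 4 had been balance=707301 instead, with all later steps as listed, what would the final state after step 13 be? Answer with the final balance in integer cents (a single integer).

state after step 4 := balance=707301
5 | pay 59838 | balance=649514
6 | pay 50570 | balance=600827
7 | pay 52796 | balance=549773
8 | pay 57632 | balance=493735
9 | pay 59750 | balance=435416
10 | pay 49672 | balance=387006
11 | pay 54140 | balance=333988
12 | pay 61345 | balance=273611
13 | pay 57162 | balance=217242

217242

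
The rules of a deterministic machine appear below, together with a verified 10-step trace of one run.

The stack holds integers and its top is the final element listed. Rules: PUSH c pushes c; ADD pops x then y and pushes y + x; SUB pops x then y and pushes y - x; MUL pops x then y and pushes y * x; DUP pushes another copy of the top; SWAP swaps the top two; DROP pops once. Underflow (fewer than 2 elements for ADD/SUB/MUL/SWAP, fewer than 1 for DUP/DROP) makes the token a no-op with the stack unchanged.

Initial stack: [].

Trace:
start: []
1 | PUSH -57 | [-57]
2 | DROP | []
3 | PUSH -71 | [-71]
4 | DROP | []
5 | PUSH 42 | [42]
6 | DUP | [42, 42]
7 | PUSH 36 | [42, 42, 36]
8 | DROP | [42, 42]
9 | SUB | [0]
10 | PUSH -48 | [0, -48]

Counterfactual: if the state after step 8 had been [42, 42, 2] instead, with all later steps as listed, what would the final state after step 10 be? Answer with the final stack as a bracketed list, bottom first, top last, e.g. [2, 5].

[42, 40, -48]

state after step 8 := [42, 42, 2]
9 | SUB | [42, 40]
10 | PUSH -48 | [42, 40, -48]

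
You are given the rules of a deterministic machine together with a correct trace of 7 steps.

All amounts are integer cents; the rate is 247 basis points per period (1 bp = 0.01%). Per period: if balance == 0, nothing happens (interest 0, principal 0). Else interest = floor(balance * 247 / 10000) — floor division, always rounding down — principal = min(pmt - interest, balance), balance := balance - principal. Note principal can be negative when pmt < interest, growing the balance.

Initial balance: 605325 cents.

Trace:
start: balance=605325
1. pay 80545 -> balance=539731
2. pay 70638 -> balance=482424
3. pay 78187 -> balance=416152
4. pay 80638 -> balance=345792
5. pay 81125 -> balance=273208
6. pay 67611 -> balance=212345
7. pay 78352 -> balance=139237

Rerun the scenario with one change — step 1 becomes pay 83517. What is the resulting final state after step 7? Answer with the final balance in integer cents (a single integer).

(re-executing from step 1 with the substitution; state before step 1: balance=605325)
1. pay 83517 -> balance=536759
2. pay 70638 -> balance=479378
3. pay 78187 -> balance=413031
4. pay 80638 -> balance=342594
5. pay 81125 -> balance=269931
6. pay 67611 -> balance=208987
7. pay 78352 -> balance=135796

135796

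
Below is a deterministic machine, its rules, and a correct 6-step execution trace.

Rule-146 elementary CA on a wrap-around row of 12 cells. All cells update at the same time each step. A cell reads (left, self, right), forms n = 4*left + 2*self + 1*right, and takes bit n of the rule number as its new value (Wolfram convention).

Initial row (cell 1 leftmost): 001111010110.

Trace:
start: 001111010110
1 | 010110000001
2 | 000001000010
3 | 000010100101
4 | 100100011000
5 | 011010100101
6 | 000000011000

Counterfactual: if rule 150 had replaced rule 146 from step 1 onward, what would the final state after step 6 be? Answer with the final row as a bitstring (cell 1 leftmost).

100010001000

(re-executing steps 1..6 under rule 150; state before step 1: 001111010110)
1 | 010110010001
2 | 010001111011
3 | 011010110000
4 | 100010001000
5 | 110111011101
6 | 100010001000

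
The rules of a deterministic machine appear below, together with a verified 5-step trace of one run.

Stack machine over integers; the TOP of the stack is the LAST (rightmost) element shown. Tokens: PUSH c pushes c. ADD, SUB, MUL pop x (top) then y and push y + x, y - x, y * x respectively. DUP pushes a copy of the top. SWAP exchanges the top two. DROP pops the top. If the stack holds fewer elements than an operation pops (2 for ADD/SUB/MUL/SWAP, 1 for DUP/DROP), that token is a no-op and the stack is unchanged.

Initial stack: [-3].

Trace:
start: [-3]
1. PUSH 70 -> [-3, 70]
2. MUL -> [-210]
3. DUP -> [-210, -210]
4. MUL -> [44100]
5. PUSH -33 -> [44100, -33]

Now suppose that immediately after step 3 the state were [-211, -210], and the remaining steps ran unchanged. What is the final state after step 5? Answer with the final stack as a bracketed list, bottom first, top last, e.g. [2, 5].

[44310, -33]

state after step 3 := [-211, -210]
4. MUL -> [44310]
5. PUSH -33 -> [44310, -33]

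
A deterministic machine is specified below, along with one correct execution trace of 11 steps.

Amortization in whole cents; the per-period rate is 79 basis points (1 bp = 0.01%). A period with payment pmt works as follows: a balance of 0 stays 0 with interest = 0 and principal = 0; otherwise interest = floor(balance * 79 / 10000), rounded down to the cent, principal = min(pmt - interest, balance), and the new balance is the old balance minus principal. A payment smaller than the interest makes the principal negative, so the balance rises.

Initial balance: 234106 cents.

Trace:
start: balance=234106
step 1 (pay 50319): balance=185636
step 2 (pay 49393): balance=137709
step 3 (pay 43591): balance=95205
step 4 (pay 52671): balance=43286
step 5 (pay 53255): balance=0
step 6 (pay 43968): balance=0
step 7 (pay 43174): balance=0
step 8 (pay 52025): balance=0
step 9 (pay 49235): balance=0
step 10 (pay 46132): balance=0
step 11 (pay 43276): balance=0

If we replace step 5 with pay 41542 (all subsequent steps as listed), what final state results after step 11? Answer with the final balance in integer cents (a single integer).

(re-executing from step 5 with the substitution; state before step 5: balance=43286)
step 5 (pay 41542): balance=2085
step 6 (pay 43968): balance=0
step 7 (pay 43174): balance=0
step 8 (pay 52025): balance=0
step 9 (pay 49235): balance=0
step 10 (pay 46132): balance=0
step 11 (pay 43276): balance=0

0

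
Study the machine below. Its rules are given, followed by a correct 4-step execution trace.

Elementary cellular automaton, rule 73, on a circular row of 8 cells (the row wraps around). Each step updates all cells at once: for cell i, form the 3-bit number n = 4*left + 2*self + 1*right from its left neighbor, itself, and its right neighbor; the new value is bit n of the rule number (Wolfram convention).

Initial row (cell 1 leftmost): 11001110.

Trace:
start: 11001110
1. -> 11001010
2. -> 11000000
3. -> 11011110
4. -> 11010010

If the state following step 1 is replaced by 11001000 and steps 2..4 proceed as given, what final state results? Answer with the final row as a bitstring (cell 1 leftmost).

11011010

state after step 1 := 11001000
2. -> 11000010
3. -> 11011000
4. -> 11011010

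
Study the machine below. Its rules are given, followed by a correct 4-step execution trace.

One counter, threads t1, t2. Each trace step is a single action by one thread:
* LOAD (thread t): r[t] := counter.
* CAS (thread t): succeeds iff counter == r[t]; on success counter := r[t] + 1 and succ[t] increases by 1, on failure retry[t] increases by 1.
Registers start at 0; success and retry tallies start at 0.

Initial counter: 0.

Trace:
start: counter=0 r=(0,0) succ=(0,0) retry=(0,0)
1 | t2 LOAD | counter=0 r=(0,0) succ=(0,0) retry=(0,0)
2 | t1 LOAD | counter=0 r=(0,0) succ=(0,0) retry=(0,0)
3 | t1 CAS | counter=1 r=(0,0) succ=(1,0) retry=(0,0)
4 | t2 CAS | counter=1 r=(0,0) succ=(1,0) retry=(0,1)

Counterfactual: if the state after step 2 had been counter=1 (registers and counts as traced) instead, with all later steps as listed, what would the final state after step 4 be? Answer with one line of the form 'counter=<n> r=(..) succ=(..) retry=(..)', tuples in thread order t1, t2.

counter=1 r=(0,0) succ=(0,0) retry=(1,1)

state after step 2 := counter=1 r=(0,0) succ=(0,0) retry=(0,0)
3 | t1 CAS | counter=1 r=(0,0) succ=(0,0) retry=(1,0)
4 | t2 CAS | counter=1 r=(0,0) succ=(0,0) retry=(1,1)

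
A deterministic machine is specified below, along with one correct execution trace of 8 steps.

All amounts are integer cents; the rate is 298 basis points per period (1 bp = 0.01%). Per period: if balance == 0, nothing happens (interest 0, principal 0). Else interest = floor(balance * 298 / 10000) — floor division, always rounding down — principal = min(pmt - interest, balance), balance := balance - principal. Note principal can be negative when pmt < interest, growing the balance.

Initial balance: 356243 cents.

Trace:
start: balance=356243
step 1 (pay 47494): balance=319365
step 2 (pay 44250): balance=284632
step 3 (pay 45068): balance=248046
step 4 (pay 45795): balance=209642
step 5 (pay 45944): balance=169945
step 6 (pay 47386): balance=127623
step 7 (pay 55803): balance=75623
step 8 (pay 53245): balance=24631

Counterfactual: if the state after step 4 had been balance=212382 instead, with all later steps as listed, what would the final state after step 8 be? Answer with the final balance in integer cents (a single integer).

27711

state after step 4 := balance=212382
step 5 (pay 45944): balance=172766
step 6 (pay 47386): balance=130528
step 7 (pay 55803): balance=78614
step 8 (pay 53245): balance=27711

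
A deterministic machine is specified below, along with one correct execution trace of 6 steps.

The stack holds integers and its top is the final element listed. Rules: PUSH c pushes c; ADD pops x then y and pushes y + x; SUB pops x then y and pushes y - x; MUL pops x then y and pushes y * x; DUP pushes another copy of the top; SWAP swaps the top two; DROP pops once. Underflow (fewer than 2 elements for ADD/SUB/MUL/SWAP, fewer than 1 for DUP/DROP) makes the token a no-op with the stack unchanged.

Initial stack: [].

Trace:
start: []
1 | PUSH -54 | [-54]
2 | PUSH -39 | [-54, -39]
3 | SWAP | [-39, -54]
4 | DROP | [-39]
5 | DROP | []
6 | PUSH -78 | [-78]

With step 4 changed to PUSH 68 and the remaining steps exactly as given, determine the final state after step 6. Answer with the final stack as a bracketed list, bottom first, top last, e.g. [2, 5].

(re-executing from step 4 with the substitution; state before step 4: [-39, -54])
4 | PUSH 68 | [-39, -54, 68]
5 | DROP | [-39, -54]
6 | PUSH -78 | [-39, -54, -78]

[-39, -54, -78]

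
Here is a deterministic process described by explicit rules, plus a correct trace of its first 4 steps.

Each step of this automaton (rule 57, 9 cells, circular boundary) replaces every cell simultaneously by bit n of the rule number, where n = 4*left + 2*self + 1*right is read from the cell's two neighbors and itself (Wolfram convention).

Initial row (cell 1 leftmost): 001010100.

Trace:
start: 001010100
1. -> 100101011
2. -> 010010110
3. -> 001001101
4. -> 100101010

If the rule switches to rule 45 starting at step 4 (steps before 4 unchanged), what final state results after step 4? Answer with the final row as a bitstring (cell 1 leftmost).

001001011

(re-executing step 4 under rule 45; state before step 4: 001001101)
4. -> 001001011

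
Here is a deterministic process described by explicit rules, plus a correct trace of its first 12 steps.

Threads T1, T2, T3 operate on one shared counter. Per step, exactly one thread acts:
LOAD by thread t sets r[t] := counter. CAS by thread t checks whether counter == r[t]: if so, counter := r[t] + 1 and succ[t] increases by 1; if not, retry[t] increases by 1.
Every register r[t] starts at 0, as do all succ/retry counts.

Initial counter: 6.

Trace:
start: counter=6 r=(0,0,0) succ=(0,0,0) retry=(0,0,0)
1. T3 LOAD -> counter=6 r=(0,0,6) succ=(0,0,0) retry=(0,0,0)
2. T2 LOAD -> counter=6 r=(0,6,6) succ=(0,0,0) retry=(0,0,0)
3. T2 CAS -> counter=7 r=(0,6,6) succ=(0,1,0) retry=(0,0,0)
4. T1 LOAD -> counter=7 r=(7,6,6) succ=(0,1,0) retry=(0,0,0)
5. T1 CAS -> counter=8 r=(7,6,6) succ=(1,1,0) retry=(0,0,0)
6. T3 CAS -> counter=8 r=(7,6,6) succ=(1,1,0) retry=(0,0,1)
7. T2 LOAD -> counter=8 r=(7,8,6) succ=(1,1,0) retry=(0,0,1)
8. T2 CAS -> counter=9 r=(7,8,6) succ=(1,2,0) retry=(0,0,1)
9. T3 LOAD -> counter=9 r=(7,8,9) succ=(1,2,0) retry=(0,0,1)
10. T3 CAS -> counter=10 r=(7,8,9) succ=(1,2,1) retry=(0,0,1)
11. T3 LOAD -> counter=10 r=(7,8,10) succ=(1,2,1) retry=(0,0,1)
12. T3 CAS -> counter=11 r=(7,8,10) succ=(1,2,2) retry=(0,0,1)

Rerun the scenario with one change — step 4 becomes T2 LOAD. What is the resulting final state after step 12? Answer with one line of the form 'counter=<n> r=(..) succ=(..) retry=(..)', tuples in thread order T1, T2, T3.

counter=10 r=(0,7,9) succ=(0,2,2) retry=(1,0,1)

(re-executing from step 4 with the substitution; state before step 4: counter=7 r=(0,6,6) succ=(0,1,0) retry=(0,0,0))
4. T2 LOAD -> counter=7 r=(0,7,6) succ=(0,1,0) retry=(0,0,0)
5. T1 CAS -> counter=7 r=(0,7,6) succ=(0,1,0) retry=(1,0,0)
6. T3 CAS -> counter=7 r=(0,7,6) succ=(0,1,0) retry=(1,0,1)
7. T2 LOAD -> counter=7 r=(0,7,6) succ=(0,1,0) retry=(1,0,1)
8. T2 CAS -> counter=8 r=(0,7,6) succ=(0,2,0) retry=(1,0,1)
9. T3 LOAD -> counter=8 r=(0,7,8) succ=(0,2,0) retry=(1,0,1)
10. T3 CAS -> counter=9 r=(0,7,8) succ=(0,2,1) retry=(1,0,1)
11. T3 LOAD -> counter=9 r=(0,7,9) succ=(0,2,1) retry=(1,0,1)
12. T3 CAS -> counter=10 r=(0,7,9) succ=(0,2,2) retry=(1,0,1)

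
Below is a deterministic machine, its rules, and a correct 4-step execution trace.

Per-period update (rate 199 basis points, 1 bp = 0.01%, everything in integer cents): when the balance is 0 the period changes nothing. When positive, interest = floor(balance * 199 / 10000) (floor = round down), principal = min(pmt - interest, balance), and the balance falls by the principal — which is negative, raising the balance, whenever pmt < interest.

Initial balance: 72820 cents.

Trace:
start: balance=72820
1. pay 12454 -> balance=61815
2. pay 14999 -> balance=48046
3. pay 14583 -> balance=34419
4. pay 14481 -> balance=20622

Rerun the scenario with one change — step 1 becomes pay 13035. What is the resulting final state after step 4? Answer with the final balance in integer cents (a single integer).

(re-executing from step 1 with the substitution; state before step 1: balance=72820)
1. pay 13035 -> balance=61234
2. pay 14999 -> balance=47453
3. pay 14583 -> balance=33814
4. pay 14481 -> balance=20005

20005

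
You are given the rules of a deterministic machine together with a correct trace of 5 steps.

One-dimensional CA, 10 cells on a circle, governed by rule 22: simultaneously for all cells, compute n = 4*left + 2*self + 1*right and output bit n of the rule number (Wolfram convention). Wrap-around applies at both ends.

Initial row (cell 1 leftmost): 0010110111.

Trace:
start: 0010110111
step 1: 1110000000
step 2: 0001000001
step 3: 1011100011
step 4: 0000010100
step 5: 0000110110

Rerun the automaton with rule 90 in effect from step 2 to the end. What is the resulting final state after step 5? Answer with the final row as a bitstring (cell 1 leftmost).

0000110110

(re-executing steps 2..5 under rule 90; state before step 2: 1110000000)
step 2: 1011000001
step 3: 1011100011
step 4: 1010110110
step 5: 0000110110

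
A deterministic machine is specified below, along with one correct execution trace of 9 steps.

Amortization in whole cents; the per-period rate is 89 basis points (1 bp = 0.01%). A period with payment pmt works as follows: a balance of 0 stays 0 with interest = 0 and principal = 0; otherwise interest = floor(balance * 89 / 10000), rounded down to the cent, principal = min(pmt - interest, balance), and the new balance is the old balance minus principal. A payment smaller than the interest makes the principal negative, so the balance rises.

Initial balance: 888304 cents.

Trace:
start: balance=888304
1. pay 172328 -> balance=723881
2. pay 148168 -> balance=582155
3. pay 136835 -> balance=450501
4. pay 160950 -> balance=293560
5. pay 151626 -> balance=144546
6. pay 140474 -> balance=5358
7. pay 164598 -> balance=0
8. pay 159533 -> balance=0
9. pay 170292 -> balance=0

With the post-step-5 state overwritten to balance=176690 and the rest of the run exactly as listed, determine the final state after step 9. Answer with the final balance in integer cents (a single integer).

0

state after step 5 := balance=176690
6. pay 140474 -> balance=37788
7. pay 164598 -> balance=0
8. pay 159533 -> balance=0
9. pay 170292 -> balance=0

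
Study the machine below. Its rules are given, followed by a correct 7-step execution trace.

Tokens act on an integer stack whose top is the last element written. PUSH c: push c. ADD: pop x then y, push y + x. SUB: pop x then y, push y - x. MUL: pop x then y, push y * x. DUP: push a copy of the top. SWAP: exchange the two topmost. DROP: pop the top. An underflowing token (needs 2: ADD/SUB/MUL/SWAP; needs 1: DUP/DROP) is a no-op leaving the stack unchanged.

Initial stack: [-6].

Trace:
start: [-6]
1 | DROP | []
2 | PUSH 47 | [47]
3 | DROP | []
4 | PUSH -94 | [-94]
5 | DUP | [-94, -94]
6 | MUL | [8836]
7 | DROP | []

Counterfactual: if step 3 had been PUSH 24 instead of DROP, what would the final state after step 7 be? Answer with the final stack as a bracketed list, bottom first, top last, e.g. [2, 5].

[47, 24]

(re-executing from step 3 with the substitution; state before step 3: [47])
3 | PUSH 24 | [47, 24]
4 | PUSH -94 | [47, 24, -94]
5 | DUP | [47, 24, -94, -94]
6 | MUL | [47, 24, 8836]
7 | DROP | [47, 24]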